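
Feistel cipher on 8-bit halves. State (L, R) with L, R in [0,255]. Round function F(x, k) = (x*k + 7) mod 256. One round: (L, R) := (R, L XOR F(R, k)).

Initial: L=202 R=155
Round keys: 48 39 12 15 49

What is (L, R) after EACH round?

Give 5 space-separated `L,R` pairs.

Answer: 155,221 221,41 41,46 46,144 144,185

Derivation:
Round 1 (k=48): L=155 R=221
Round 2 (k=39): L=221 R=41
Round 3 (k=12): L=41 R=46
Round 4 (k=15): L=46 R=144
Round 5 (k=49): L=144 R=185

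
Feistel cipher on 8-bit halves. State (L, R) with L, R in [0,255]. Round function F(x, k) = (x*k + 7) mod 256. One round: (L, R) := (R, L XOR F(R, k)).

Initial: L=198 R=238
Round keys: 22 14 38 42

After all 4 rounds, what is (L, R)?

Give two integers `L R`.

Answer: 36 92

Derivation:
Round 1 (k=22): L=238 R=189
Round 2 (k=14): L=189 R=179
Round 3 (k=38): L=179 R=36
Round 4 (k=42): L=36 R=92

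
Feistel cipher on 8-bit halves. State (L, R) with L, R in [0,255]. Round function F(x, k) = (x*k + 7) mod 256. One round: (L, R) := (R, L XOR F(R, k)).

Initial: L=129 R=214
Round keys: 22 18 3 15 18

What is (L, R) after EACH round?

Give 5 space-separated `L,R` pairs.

Round 1 (k=22): L=214 R=234
Round 2 (k=18): L=234 R=173
Round 3 (k=3): L=173 R=228
Round 4 (k=15): L=228 R=206
Round 5 (k=18): L=206 R=103

Answer: 214,234 234,173 173,228 228,206 206,103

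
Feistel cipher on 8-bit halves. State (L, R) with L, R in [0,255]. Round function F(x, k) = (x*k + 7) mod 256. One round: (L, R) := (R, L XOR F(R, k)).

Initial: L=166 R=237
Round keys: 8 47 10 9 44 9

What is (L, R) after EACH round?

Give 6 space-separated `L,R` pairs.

Round 1 (k=8): L=237 R=201
Round 2 (k=47): L=201 R=3
Round 3 (k=10): L=3 R=236
Round 4 (k=9): L=236 R=80
Round 5 (k=44): L=80 R=43
Round 6 (k=9): L=43 R=218

Answer: 237,201 201,3 3,236 236,80 80,43 43,218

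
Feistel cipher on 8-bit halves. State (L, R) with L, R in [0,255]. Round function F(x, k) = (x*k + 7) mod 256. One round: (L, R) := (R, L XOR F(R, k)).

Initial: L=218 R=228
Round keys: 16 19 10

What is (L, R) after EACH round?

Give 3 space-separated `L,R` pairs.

Round 1 (k=16): L=228 R=157
Round 2 (k=19): L=157 R=74
Round 3 (k=10): L=74 R=118

Answer: 228,157 157,74 74,118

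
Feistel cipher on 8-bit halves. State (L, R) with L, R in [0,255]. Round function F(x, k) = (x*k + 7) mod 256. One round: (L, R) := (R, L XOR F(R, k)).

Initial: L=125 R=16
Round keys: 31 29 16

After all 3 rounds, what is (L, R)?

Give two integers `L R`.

Round 1 (k=31): L=16 R=138
Round 2 (k=29): L=138 R=185
Round 3 (k=16): L=185 R=29

Answer: 185 29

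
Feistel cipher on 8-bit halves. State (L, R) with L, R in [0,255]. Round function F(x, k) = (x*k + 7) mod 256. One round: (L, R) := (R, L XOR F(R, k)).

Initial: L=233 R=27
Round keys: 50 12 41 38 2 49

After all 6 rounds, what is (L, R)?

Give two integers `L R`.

Answer: 118 0

Derivation:
Round 1 (k=50): L=27 R=164
Round 2 (k=12): L=164 R=172
Round 3 (k=41): L=172 R=55
Round 4 (k=38): L=55 R=157
Round 5 (k=2): L=157 R=118
Round 6 (k=49): L=118 R=0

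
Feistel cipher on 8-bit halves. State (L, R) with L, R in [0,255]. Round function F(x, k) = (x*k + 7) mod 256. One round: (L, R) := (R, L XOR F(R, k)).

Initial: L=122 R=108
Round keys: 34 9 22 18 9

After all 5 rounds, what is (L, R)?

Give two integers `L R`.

Answer: 51 32

Derivation:
Round 1 (k=34): L=108 R=37
Round 2 (k=9): L=37 R=56
Round 3 (k=22): L=56 R=242
Round 4 (k=18): L=242 R=51
Round 5 (k=9): L=51 R=32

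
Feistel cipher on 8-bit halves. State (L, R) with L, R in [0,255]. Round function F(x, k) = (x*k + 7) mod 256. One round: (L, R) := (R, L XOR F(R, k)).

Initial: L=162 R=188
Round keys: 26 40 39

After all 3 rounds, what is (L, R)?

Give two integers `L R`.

Round 1 (k=26): L=188 R=189
Round 2 (k=40): L=189 R=51
Round 3 (k=39): L=51 R=113

Answer: 51 113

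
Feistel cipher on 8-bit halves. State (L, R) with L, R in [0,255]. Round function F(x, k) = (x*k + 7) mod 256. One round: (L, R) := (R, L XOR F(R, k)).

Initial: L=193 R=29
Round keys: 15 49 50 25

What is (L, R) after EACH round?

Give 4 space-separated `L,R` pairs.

Round 1 (k=15): L=29 R=123
Round 2 (k=49): L=123 R=143
Round 3 (k=50): L=143 R=142
Round 4 (k=25): L=142 R=106

Answer: 29,123 123,143 143,142 142,106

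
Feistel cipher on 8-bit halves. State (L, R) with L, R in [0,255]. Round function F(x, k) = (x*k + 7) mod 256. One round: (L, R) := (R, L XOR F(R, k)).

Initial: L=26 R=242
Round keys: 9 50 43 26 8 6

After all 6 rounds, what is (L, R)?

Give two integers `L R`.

Answer: 200 85

Derivation:
Round 1 (k=9): L=242 R=147
Round 2 (k=50): L=147 R=79
Round 3 (k=43): L=79 R=223
Round 4 (k=26): L=223 R=226
Round 5 (k=8): L=226 R=200
Round 6 (k=6): L=200 R=85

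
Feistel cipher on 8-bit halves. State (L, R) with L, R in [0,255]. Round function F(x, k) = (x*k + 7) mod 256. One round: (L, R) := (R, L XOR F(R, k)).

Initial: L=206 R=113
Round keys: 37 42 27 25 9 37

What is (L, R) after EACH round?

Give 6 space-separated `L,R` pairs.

Round 1 (k=37): L=113 R=146
Round 2 (k=42): L=146 R=138
Round 3 (k=27): L=138 R=7
Round 4 (k=25): L=7 R=60
Round 5 (k=9): L=60 R=36
Round 6 (k=37): L=36 R=7

Answer: 113,146 146,138 138,7 7,60 60,36 36,7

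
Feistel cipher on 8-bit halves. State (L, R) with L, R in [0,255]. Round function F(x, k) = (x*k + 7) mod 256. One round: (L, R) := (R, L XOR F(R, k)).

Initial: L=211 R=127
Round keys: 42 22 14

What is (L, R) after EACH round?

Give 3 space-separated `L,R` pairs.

Answer: 127,14 14,68 68,177

Derivation:
Round 1 (k=42): L=127 R=14
Round 2 (k=22): L=14 R=68
Round 3 (k=14): L=68 R=177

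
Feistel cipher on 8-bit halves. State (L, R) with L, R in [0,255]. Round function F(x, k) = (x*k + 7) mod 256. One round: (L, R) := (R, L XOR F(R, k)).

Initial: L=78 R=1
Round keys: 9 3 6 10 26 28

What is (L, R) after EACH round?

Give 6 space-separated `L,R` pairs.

Round 1 (k=9): L=1 R=94
Round 2 (k=3): L=94 R=32
Round 3 (k=6): L=32 R=153
Round 4 (k=10): L=153 R=33
Round 5 (k=26): L=33 R=248
Round 6 (k=28): L=248 R=6

Answer: 1,94 94,32 32,153 153,33 33,248 248,6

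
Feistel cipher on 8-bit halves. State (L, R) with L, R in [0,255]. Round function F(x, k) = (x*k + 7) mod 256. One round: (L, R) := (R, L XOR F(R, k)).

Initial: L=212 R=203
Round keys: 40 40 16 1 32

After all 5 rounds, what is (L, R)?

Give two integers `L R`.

Round 1 (k=40): L=203 R=107
Round 2 (k=40): L=107 R=116
Round 3 (k=16): L=116 R=44
Round 4 (k=1): L=44 R=71
Round 5 (k=32): L=71 R=203

Answer: 71 203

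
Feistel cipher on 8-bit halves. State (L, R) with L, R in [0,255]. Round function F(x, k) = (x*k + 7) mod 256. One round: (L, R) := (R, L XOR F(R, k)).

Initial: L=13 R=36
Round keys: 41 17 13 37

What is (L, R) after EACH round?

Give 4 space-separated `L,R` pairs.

Answer: 36,198 198,9 9,186 186,224

Derivation:
Round 1 (k=41): L=36 R=198
Round 2 (k=17): L=198 R=9
Round 3 (k=13): L=9 R=186
Round 4 (k=37): L=186 R=224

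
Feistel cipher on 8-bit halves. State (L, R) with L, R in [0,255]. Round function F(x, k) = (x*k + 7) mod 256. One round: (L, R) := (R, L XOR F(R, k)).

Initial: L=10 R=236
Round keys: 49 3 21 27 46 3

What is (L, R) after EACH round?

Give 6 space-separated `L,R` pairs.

Round 1 (k=49): L=236 R=57
Round 2 (k=3): L=57 R=94
Round 3 (k=21): L=94 R=132
Round 4 (k=27): L=132 R=173
Round 5 (k=46): L=173 R=153
Round 6 (k=3): L=153 R=127

Answer: 236,57 57,94 94,132 132,173 173,153 153,127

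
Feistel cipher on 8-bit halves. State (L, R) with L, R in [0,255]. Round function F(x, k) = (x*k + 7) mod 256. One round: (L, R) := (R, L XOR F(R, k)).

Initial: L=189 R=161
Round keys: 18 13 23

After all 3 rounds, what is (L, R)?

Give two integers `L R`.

Answer: 58 217

Derivation:
Round 1 (k=18): L=161 R=228
Round 2 (k=13): L=228 R=58
Round 3 (k=23): L=58 R=217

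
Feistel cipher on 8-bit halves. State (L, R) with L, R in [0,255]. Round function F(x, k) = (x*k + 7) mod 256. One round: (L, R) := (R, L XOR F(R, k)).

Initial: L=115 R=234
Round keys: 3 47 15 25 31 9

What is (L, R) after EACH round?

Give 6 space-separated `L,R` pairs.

Round 1 (k=3): L=234 R=182
Round 2 (k=47): L=182 R=155
Round 3 (k=15): L=155 R=170
Round 4 (k=25): L=170 R=58
Round 5 (k=31): L=58 R=167
Round 6 (k=9): L=167 R=220

Answer: 234,182 182,155 155,170 170,58 58,167 167,220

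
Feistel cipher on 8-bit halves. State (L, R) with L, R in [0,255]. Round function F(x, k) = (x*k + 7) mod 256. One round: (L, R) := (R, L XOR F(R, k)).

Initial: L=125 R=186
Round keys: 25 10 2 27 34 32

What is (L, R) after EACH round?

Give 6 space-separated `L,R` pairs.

Round 1 (k=25): L=186 R=76
Round 2 (k=10): L=76 R=69
Round 3 (k=2): L=69 R=221
Round 4 (k=27): L=221 R=19
Round 5 (k=34): L=19 R=80
Round 6 (k=32): L=80 R=20

Answer: 186,76 76,69 69,221 221,19 19,80 80,20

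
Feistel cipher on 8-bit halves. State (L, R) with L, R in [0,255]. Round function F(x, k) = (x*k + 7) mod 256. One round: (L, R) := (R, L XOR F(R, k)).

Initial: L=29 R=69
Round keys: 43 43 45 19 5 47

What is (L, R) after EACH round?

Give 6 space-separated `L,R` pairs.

Round 1 (k=43): L=69 R=131
Round 2 (k=43): L=131 R=77
Round 3 (k=45): L=77 R=19
Round 4 (k=19): L=19 R=61
Round 5 (k=5): L=61 R=43
Round 6 (k=47): L=43 R=209

Answer: 69,131 131,77 77,19 19,61 61,43 43,209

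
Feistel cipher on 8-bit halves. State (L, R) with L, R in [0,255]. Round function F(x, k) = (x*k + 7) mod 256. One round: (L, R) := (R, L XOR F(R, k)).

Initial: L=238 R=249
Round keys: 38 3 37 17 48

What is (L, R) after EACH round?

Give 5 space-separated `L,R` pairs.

Round 1 (k=38): L=249 R=19
Round 2 (k=3): L=19 R=185
Round 3 (k=37): L=185 R=215
Round 4 (k=17): L=215 R=247
Round 5 (k=48): L=247 R=128

Answer: 249,19 19,185 185,215 215,247 247,128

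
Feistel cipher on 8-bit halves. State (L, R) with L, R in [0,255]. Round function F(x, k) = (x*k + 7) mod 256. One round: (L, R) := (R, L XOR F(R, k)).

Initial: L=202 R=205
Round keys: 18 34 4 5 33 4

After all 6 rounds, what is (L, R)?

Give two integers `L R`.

Answer: 182 60

Derivation:
Round 1 (k=18): L=205 R=187
Round 2 (k=34): L=187 R=16
Round 3 (k=4): L=16 R=252
Round 4 (k=5): L=252 R=227
Round 5 (k=33): L=227 R=182
Round 6 (k=4): L=182 R=60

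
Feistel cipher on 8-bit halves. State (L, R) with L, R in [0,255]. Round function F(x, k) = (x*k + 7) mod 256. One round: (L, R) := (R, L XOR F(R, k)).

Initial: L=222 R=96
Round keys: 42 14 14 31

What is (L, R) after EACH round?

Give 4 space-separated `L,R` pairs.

Round 1 (k=42): L=96 R=25
Round 2 (k=14): L=25 R=5
Round 3 (k=14): L=5 R=84
Round 4 (k=31): L=84 R=54

Answer: 96,25 25,5 5,84 84,54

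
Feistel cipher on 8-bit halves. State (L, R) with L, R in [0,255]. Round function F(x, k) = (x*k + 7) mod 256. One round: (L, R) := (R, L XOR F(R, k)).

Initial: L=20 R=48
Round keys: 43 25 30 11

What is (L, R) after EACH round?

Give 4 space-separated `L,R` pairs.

Answer: 48,3 3,98 98,128 128,229

Derivation:
Round 1 (k=43): L=48 R=3
Round 2 (k=25): L=3 R=98
Round 3 (k=30): L=98 R=128
Round 4 (k=11): L=128 R=229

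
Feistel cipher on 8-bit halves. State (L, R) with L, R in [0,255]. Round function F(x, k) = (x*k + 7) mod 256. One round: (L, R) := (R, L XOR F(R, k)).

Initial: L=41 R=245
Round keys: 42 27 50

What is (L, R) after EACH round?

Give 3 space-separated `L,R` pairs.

Answer: 245,16 16,66 66,251

Derivation:
Round 1 (k=42): L=245 R=16
Round 2 (k=27): L=16 R=66
Round 3 (k=50): L=66 R=251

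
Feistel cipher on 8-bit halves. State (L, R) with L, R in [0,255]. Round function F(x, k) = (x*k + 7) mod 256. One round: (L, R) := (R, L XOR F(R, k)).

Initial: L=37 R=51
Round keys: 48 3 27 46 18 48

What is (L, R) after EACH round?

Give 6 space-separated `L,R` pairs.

Answer: 51,178 178,46 46,83 83,223 223,230 230,248

Derivation:
Round 1 (k=48): L=51 R=178
Round 2 (k=3): L=178 R=46
Round 3 (k=27): L=46 R=83
Round 4 (k=46): L=83 R=223
Round 5 (k=18): L=223 R=230
Round 6 (k=48): L=230 R=248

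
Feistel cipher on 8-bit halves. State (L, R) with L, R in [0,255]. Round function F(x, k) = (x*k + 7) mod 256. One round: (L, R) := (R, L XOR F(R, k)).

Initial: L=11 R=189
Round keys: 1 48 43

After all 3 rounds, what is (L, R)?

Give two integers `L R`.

Round 1 (k=1): L=189 R=207
Round 2 (k=48): L=207 R=106
Round 3 (k=43): L=106 R=26

Answer: 106 26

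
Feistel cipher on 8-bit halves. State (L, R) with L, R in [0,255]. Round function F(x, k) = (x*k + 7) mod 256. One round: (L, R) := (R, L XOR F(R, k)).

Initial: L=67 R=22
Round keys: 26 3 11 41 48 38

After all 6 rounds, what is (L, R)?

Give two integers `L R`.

Answer: 69 77

Derivation:
Round 1 (k=26): L=22 R=0
Round 2 (k=3): L=0 R=17
Round 3 (k=11): L=17 R=194
Round 4 (k=41): L=194 R=8
Round 5 (k=48): L=8 R=69
Round 6 (k=38): L=69 R=77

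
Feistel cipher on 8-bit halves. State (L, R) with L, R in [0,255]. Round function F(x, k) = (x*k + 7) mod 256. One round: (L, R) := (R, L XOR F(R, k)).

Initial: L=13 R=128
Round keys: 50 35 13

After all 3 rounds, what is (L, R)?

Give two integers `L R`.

Answer: 229 162

Derivation:
Round 1 (k=50): L=128 R=10
Round 2 (k=35): L=10 R=229
Round 3 (k=13): L=229 R=162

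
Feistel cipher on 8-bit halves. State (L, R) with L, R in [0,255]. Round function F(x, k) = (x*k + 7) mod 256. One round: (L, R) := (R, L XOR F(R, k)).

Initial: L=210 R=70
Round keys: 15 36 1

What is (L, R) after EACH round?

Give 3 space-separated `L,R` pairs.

Round 1 (k=15): L=70 R=243
Round 2 (k=36): L=243 R=117
Round 3 (k=1): L=117 R=143

Answer: 70,243 243,117 117,143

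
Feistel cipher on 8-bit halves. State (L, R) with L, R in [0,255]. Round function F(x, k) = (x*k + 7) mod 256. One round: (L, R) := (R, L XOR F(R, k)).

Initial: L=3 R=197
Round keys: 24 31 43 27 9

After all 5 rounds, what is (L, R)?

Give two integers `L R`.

Answer: 152 130

Derivation:
Round 1 (k=24): L=197 R=124
Round 2 (k=31): L=124 R=206
Round 3 (k=43): L=206 R=221
Round 4 (k=27): L=221 R=152
Round 5 (k=9): L=152 R=130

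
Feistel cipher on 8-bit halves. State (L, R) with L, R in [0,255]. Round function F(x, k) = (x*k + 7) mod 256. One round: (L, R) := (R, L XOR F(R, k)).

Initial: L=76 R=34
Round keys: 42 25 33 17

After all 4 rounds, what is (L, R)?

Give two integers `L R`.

Answer: 124 103

Derivation:
Round 1 (k=42): L=34 R=215
Round 2 (k=25): L=215 R=36
Round 3 (k=33): L=36 R=124
Round 4 (k=17): L=124 R=103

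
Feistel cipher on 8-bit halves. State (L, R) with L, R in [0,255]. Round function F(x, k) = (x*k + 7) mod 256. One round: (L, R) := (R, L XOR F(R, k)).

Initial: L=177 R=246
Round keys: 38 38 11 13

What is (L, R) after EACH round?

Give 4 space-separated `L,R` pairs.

Round 1 (k=38): L=246 R=58
Round 2 (k=38): L=58 R=85
Round 3 (k=11): L=85 R=148
Round 4 (k=13): L=148 R=222

Answer: 246,58 58,85 85,148 148,222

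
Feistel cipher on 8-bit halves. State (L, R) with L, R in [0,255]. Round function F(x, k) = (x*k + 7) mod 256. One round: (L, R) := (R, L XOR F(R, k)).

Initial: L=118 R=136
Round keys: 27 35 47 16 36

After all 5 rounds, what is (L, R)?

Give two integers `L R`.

Answer: 109 207

Derivation:
Round 1 (k=27): L=136 R=41
Round 2 (k=35): L=41 R=42
Round 3 (k=47): L=42 R=148
Round 4 (k=16): L=148 R=109
Round 5 (k=36): L=109 R=207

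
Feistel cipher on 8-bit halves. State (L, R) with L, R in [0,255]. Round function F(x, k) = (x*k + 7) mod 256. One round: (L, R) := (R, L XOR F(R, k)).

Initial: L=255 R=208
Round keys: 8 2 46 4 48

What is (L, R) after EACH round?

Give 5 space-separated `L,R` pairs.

Round 1 (k=8): L=208 R=120
Round 2 (k=2): L=120 R=39
Round 3 (k=46): L=39 R=113
Round 4 (k=4): L=113 R=236
Round 5 (k=48): L=236 R=54

Answer: 208,120 120,39 39,113 113,236 236,54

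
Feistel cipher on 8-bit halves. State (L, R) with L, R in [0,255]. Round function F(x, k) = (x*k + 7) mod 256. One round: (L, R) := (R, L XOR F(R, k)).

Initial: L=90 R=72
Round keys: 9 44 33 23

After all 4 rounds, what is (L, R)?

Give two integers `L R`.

Round 1 (k=9): L=72 R=213
Round 2 (k=44): L=213 R=235
Round 3 (k=33): L=235 R=135
Round 4 (k=23): L=135 R=195

Answer: 135 195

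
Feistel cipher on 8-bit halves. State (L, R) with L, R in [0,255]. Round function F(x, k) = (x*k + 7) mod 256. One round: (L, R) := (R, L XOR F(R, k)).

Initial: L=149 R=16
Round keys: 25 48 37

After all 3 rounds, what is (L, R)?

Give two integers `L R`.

Round 1 (k=25): L=16 R=2
Round 2 (k=48): L=2 R=119
Round 3 (k=37): L=119 R=56

Answer: 119 56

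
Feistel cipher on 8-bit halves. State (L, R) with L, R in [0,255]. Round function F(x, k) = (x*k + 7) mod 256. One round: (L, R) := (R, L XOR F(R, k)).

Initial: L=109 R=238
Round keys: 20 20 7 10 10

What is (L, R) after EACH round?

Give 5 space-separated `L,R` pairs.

Answer: 238,242 242,1 1,252 252,222 222,79

Derivation:
Round 1 (k=20): L=238 R=242
Round 2 (k=20): L=242 R=1
Round 3 (k=7): L=1 R=252
Round 4 (k=10): L=252 R=222
Round 5 (k=10): L=222 R=79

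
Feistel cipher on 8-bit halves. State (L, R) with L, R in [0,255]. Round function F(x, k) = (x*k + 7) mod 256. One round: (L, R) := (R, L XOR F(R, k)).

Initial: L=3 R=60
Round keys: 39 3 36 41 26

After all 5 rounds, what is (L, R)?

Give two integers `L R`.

Answer: 217 74

Derivation:
Round 1 (k=39): L=60 R=40
Round 2 (k=3): L=40 R=67
Round 3 (k=36): L=67 R=91
Round 4 (k=41): L=91 R=217
Round 5 (k=26): L=217 R=74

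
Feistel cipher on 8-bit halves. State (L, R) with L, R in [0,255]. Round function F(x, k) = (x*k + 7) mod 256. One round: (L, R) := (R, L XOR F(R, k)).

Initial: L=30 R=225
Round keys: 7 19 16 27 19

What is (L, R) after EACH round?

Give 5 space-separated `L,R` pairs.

Round 1 (k=7): L=225 R=48
Round 2 (k=19): L=48 R=118
Round 3 (k=16): L=118 R=87
Round 4 (k=27): L=87 R=66
Round 5 (k=19): L=66 R=186

Answer: 225,48 48,118 118,87 87,66 66,186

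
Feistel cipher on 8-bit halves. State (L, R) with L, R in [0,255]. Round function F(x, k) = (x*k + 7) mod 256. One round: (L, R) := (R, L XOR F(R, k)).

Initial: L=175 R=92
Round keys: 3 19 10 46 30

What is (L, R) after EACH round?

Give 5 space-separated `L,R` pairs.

Round 1 (k=3): L=92 R=180
Round 2 (k=19): L=180 R=63
Round 3 (k=10): L=63 R=201
Round 4 (k=46): L=201 R=26
Round 5 (k=30): L=26 R=218

Answer: 92,180 180,63 63,201 201,26 26,218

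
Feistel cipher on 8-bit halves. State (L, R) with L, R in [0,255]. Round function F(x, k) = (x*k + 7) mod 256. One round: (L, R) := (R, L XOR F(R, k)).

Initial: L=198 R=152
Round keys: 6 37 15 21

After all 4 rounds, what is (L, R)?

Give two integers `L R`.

Answer: 114 69

Derivation:
Round 1 (k=6): L=152 R=81
Round 2 (k=37): L=81 R=36
Round 3 (k=15): L=36 R=114
Round 4 (k=21): L=114 R=69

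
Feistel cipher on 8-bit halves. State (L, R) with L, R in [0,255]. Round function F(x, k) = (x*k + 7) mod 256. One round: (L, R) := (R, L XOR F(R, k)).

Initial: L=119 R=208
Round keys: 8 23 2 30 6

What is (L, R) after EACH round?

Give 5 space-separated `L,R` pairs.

Round 1 (k=8): L=208 R=240
Round 2 (k=23): L=240 R=71
Round 3 (k=2): L=71 R=101
Round 4 (k=30): L=101 R=154
Round 5 (k=6): L=154 R=198

Answer: 208,240 240,71 71,101 101,154 154,198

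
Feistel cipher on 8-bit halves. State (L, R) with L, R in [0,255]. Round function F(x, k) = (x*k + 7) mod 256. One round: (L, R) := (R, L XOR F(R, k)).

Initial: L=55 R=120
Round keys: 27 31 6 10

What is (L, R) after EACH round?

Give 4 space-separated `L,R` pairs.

Answer: 120,152 152,23 23,9 9,118

Derivation:
Round 1 (k=27): L=120 R=152
Round 2 (k=31): L=152 R=23
Round 3 (k=6): L=23 R=9
Round 4 (k=10): L=9 R=118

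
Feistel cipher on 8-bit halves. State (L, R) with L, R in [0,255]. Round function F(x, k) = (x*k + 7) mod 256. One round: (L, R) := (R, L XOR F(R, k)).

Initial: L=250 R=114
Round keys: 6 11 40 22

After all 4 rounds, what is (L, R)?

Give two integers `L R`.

Answer: 142 99

Derivation:
Round 1 (k=6): L=114 R=73
Round 2 (k=11): L=73 R=88
Round 3 (k=40): L=88 R=142
Round 4 (k=22): L=142 R=99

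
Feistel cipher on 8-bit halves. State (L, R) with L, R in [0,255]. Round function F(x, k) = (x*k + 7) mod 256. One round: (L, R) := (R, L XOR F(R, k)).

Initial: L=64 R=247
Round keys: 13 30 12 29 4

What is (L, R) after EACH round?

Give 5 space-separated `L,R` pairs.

Answer: 247,210 210,84 84,37 37,108 108,146

Derivation:
Round 1 (k=13): L=247 R=210
Round 2 (k=30): L=210 R=84
Round 3 (k=12): L=84 R=37
Round 4 (k=29): L=37 R=108
Round 5 (k=4): L=108 R=146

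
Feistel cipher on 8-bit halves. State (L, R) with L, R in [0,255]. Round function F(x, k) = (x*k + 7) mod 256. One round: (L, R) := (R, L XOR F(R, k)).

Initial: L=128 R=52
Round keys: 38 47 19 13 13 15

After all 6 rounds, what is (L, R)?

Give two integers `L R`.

Round 1 (k=38): L=52 R=63
Round 2 (k=47): L=63 R=172
Round 3 (k=19): L=172 R=244
Round 4 (k=13): L=244 R=199
Round 5 (k=13): L=199 R=214
Round 6 (k=15): L=214 R=86

Answer: 214 86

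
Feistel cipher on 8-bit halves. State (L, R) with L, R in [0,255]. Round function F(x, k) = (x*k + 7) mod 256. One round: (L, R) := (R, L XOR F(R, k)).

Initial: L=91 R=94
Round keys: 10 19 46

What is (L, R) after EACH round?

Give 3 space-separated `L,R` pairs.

Answer: 94,232 232,97 97,157

Derivation:
Round 1 (k=10): L=94 R=232
Round 2 (k=19): L=232 R=97
Round 3 (k=46): L=97 R=157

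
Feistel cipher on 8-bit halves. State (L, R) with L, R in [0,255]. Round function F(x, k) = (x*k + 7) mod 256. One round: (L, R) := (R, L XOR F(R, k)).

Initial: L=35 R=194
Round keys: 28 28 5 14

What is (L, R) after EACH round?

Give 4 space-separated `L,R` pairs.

Answer: 194,28 28,213 213,44 44,186

Derivation:
Round 1 (k=28): L=194 R=28
Round 2 (k=28): L=28 R=213
Round 3 (k=5): L=213 R=44
Round 4 (k=14): L=44 R=186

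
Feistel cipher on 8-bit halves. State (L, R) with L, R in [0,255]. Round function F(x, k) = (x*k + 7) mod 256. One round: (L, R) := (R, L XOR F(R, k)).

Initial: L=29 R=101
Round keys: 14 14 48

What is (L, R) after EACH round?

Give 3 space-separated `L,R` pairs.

Round 1 (k=14): L=101 R=144
Round 2 (k=14): L=144 R=130
Round 3 (k=48): L=130 R=247

Answer: 101,144 144,130 130,247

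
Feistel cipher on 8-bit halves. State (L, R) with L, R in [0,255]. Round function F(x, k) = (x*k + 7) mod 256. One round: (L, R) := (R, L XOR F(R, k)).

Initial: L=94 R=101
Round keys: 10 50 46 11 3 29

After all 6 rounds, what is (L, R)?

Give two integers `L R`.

Answer: 220 84

Derivation:
Round 1 (k=10): L=101 R=167
Round 2 (k=50): L=167 R=192
Round 3 (k=46): L=192 R=32
Round 4 (k=11): L=32 R=167
Round 5 (k=3): L=167 R=220
Round 6 (k=29): L=220 R=84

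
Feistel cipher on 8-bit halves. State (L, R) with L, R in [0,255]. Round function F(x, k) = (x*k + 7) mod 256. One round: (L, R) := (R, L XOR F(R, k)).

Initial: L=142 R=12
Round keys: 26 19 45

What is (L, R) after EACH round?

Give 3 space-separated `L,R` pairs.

Round 1 (k=26): L=12 R=177
Round 2 (k=19): L=177 R=38
Round 3 (k=45): L=38 R=4

Answer: 12,177 177,38 38,4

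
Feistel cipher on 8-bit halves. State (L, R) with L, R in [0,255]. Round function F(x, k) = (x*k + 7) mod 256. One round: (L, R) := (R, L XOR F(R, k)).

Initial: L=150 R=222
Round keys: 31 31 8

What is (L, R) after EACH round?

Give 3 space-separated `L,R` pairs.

Round 1 (k=31): L=222 R=127
Round 2 (k=31): L=127 R=182
Round 3 (k=8): L=182 R=200

Answer: 222,127 127,182 182,200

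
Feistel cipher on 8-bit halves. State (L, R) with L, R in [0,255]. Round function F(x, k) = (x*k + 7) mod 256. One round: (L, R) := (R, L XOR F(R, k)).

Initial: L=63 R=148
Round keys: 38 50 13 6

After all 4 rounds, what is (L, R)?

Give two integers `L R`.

Round 1 (k=38): L=148 R=192
Round 2 (k=50): L=192 R=19
Round 3 (k=13): L=19 R=62
Round 4 (k=6): L=62 R=104

Answer: 62 104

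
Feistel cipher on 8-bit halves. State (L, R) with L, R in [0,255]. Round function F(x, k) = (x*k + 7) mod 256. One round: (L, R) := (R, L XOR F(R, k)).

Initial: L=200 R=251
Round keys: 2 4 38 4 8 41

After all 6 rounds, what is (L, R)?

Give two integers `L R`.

Answer: 141 115

Derivation:
Round 1 (k=2): L=251 R=53
Round 2 (k=4): L=53 R=32
Round 3 (k=38): L=32 R=242
Round 4 (k=4): L=242 R=239
Round 5 (k=8): L=239 R=141
Round 6 (k=41): L=141 R=115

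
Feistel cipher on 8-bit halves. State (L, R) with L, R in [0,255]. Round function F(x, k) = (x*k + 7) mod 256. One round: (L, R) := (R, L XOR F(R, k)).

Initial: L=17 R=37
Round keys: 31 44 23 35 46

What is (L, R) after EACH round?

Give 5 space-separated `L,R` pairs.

Answer: 37,147 147,110 110,122 122,219 219,27

Derivation:
Round 1 (k=31): L=37 R=147
Round 2 (k=44): L=147 R=110
Round 3 (k=23): L=110 R=122
Round 4 (k=35): L=122 R=219
Round 5 (k=46): L=219 R=27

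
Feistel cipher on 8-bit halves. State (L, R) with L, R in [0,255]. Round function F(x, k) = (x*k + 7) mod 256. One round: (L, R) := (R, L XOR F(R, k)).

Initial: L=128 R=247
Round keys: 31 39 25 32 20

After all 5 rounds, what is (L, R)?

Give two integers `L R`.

Round 1 (k=31): L=247 R=112
Round 2 (k=39): L=112 R=224
Round 3 (k=25): L=224 R=151
Round 4 (k=32): L=151 R=7
Round 5 (k=20): L=7 R=4

Answer: 7 4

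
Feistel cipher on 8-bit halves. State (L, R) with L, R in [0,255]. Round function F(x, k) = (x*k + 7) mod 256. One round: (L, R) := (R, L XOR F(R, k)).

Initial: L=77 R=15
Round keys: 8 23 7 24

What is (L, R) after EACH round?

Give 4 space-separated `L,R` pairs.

Answer: 15,50 50,138 138,255 255,101

Derivation:
Round 1 (k=8): L=15 R=50
Round 2 (k=23): L=50 R=138
Round 3 (k=7): L=138 R=255
Round 4 (k=24): L=255 R=101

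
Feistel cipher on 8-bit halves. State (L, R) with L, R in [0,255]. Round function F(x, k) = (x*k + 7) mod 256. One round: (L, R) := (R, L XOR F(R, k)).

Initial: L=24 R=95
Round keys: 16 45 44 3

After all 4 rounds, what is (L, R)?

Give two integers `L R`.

Round 1 (k=16): L=95 R=239
Round 2 (k=45): L=239 R=85
Round 3 (k=44): L=85 R=76
Round 4 (k=3): L=76 R=190

Answer: 76 190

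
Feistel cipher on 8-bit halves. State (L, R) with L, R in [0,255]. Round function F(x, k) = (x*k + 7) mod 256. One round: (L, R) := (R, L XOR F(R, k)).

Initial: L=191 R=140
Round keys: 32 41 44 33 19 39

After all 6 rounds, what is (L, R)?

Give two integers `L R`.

Round 1 (k=32): L=140 R=56
Round 2 (k=41): L=56 R=115
Round 3 (k=44): L=115 R=243
Round 4 (k=33): L=243 R=41
Round 5 (k=19): L=41 R=225
Round 6 (k=39): L=225 R=103

Answer: 225 103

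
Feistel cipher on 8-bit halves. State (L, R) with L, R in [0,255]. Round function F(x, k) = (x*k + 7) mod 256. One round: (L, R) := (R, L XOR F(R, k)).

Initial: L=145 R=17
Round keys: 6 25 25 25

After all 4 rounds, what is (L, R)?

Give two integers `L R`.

Answer: 149 38

Derivation:
Round 1 (k=6): L=17 R=252
Round 2 (k=25): L=252 R=178
Round 3 (k=25): L=178 R=149
Round 4 (k=25): L=149 R=38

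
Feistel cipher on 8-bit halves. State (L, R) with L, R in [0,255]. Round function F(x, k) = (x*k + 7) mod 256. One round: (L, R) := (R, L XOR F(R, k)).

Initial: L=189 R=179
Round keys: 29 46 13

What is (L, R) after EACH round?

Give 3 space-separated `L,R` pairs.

Answer: 179,243 243,2 2,210

Derivation:
Round 1 (k=29): L=179 R=243
Round 2 (k=46): L=243 R=2
Round 3 (k=13): L=2 R=210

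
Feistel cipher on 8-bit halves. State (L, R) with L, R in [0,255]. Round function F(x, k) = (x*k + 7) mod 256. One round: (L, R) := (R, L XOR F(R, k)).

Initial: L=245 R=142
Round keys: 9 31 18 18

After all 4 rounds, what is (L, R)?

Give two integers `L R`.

Round 1 (k=9): L=142 R=240
Round 2 (k=31): L=240 R=153
Round 3 (k=18): L=153 R=57
Round 4 (k=18): L=57 R=144

Answer: 57 144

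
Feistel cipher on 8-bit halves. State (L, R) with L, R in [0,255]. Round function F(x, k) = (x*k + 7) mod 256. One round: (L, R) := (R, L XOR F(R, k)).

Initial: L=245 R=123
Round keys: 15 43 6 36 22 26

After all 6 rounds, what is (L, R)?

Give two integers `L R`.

Answer: 175 107

Derivation:
Round 1 (k=15): L=123 R=201
Round 2 (k=43): L=201 R=177
Round 3 (k=6): L=177 R=228
Round 4 (k=36): L=228 R=166
Round 5 (k=22): L=166 R=175
Round 6 (k=26): L=175 R=107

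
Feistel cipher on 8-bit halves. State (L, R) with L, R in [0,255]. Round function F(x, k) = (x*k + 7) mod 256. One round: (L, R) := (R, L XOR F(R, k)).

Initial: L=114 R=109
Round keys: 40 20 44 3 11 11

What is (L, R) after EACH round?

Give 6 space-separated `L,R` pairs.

Answer: 109,125 125,166 166,242 242,123 123,162 162,134

Derivation:
Round 1 (k=40): L=109 R=125
Round 2 (k=20): L=125 R=166
Round 3 (k=44): L=166 R=242
Round 4 (k=3): L=242 R=123
Round 5 (k=11): L=123 R=162
Round 6 (k=11): L=162 R=134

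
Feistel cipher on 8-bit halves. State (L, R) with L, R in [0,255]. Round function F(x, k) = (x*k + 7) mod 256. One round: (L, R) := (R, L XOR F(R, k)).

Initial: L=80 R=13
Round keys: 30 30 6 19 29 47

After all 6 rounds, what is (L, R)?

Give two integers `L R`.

Answer: 114 96

Derivation:
Round 1 (k=30): L=13 R=221
Round 2 (k=30): L=221 R=224
Round 3 (k=6): L=224 R=154
Round 4 (k=19): L=154 R=149
Round 5 (k=29): L=149 R=114
Round 6 (k=47): L=114 R=96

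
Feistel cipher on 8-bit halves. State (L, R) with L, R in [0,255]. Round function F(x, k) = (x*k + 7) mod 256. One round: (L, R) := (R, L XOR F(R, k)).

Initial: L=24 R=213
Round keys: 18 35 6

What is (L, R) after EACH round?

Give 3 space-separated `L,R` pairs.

Answer: 213,25 25,167 167,232

Derivation:
Round 1 (k=18): L=213 R=25
Round 2 (k=35): L=25 R=167
Round 3 (k=6): L=167 R=232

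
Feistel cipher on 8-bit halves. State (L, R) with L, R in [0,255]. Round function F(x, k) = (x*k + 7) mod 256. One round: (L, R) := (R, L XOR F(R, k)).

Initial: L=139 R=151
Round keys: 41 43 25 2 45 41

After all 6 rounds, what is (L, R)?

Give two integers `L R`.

Answer: 122 97

Derivation:
Round 1 (k=41): L=151 R=189
Round 2 (k=43): L=189 R=81
Round 3 (k=25): L=81 R=77
Round 4 (k=2): L=77 R=240
Round 5 (k=45): L=240 R=122
Round 6 (k=41): L=122 R=97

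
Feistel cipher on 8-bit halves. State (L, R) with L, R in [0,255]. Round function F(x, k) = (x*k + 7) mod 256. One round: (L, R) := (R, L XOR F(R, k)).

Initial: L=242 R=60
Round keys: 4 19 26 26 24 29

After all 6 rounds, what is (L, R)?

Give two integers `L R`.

Round 1 (k=4): L=60 R=5
Round 2 (k=19): L=5 R=90
Round 3 (k=26): L=90 R=46
Round 4 (k=26): L=46 R=233
Round 5 (k=24): L=233 R=241
Round 6 (k=29): L=241 R=189

Answer: 241 189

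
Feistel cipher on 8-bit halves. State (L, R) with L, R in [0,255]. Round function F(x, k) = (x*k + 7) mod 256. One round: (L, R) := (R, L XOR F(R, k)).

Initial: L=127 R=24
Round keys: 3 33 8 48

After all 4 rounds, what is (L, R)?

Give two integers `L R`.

Answer: 79 248

Derivation:
Round 1 (k=3): L=24 R=48
Round 2 (k=33): L=48 R=47
Round 3 (k=8): L=47 R=79
Round 4 (k=48): L=79 R=248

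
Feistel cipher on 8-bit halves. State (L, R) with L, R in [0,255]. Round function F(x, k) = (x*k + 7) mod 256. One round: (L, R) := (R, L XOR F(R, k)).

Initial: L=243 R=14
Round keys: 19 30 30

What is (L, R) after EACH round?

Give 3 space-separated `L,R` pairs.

Answer: 14,226 226,141 141,111

Derivation:
Round 1 (k=19): L=14 R=226
Round 2 (k=30): L=226 R=141
Round 3 (k=30): L=141 R=111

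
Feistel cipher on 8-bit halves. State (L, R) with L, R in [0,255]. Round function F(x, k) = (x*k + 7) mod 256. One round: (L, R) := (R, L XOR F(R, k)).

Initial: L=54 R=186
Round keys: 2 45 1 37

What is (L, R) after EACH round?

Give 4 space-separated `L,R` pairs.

Round 1 (k=2): L=186 R=77
Round 2 (k=45): L=77 R=42
Round 3 (k=1): L=42 R=124
Round 4 (k=37): L=124 R=217

Answer: 186,77 77,42 42,124 124,217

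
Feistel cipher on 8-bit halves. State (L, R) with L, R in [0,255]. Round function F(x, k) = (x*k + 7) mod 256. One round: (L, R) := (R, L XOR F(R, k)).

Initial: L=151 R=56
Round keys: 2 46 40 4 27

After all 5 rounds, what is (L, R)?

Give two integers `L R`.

Round 1 (k=2): L=56 R=224
Round 2 (k=46): L=224 R=127
Round 3 (k=40): L=127 R=63
Round 4 (k=4): L=63 R=124
Round 5 (k=27): L=124 R=36

Answer: 124 36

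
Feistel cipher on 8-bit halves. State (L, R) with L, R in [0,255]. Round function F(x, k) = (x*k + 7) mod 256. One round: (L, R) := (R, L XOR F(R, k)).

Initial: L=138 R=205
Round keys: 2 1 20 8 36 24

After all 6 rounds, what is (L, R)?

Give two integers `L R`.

Round 1 (k=2): L=205 R=43
Round 2 (k=1): L=43 R=255
Round 3 (k=20): L=255 R=216
Round 4 (k=8): L=216 R=56
Round 5 (k=36): L=56 R=63
Round 6 (k=24): L=63 R=215

Answer: 63 215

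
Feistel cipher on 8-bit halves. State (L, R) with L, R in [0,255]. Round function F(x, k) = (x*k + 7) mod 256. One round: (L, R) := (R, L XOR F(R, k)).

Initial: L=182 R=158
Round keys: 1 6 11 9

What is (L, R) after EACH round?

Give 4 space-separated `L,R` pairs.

Round 1 (k=1): L=158 R=19
Round 2 (k=6): L=19 R=231
Round 3 (k=11): L=231 R=231
Round 4 (k=9): L=231 R=193

Answer: 158,19 19,231 231,231 231,193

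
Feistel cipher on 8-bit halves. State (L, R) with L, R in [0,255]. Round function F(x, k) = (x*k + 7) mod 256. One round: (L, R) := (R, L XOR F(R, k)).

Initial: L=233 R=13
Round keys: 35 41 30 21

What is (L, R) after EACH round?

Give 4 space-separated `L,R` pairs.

Answer: 13,39 39,75 75,246 246,126

Derivation:
Round 1 (k=35): L=13 R=39
Round 2 (k=41): L=39 R=75
Round 3 (k=30): L=75 R=246
Round 4 (k=21): L=246 R=126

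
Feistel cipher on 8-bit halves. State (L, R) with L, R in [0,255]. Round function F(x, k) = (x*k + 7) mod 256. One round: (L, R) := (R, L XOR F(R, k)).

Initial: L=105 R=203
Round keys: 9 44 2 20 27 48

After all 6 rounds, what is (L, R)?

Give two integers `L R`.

Answer: 176 16

Derivation:
Round 1 (k=9): L=203 R=67
Round 2 (k=44): L=67 R=64
Round 3 (k=2): L=64 R=196
Round 4 (k=20): L=196 R=23
Round 5 (k=27): L=23 R=176
Round 6 (k=48): L=176 R=16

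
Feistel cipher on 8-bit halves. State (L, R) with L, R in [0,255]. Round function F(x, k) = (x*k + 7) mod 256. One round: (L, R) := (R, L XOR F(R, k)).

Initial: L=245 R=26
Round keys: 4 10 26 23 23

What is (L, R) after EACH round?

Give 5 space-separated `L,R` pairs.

Answer: 26,154 154,17 17,91 91,37 37,1

Derivation:
Round 1 (k=4): L=26 R=154
Round 2 (k=10): L=154 R=17
Round 3 (k=26): L=17 R=91
Round 4 (k=23): L=91 R=37
Round 5 (k=23): L=37 R=1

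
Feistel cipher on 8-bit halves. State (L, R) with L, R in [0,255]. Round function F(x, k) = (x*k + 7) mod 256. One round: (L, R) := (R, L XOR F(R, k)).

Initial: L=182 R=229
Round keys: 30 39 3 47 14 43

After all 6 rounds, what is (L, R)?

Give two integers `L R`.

Round 1 (k=30): L=229 R=107
Round 2 (k=39): L=107 R=177
Round 3 (k=3): L=177 R=113
Round 4 (k=47): L=113 R=119
Round 5 (k=14): L=119 R=248
Round 6 (k=43): L=248 R=216

Answer: 248 216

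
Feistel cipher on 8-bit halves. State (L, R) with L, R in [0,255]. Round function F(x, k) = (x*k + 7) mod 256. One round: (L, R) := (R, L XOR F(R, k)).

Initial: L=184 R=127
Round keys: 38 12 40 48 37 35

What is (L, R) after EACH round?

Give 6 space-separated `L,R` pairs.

Answer: 127,89 89,76 76,190 190,235 235,64 64,44

Derivation:
Round 1 (k=38): L=127 R=89
Round 2 (k=12): L=89 R=76
Round 3 (k=40): L=76 R=190
Round 4 (k=48): L=190 R=235
Round 5 (k=37): L=235 R=64
Round 6 (k=35): L=64 R=44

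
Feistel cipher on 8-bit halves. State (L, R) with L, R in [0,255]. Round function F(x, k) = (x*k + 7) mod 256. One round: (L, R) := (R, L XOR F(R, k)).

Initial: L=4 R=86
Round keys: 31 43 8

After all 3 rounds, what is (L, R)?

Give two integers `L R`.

Round 1 (k=31): L=86 R=117
Round 2 (k=43): L=117 R=248
Round 3 (k=8): L=248 R=178

Answer: 248 178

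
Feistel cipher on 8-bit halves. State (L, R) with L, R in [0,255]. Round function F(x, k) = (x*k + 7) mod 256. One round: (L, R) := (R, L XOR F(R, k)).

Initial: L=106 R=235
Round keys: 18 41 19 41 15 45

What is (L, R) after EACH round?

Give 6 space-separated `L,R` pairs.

Answer: 235,231 231,237 237,121 121,133 133,171 171,147

Derivation:
Round 1 (k=18): L=235 R=231
Round 2 (k=41): L=231 R=237
Round 3 (k=19): L=237 R=121
Round 4 (k=41): L=121 R=133
Round 5 (k=15): L=133 R=171
Round 6 (k=45): L=171 R=147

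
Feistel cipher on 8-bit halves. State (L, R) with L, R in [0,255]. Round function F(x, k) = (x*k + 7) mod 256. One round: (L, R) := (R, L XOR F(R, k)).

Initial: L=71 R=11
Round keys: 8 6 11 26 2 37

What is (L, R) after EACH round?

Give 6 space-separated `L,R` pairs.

Answer: 11,24 24,156 156,163 163,9 9,186 186,224

Derivation:
Round 1 (k=8): L=11 R=24
Round 2 (k=6): L=24 R=156
Round 3 (k=11): L=156 R=163
Round 4 (k=26): L=163 R=9
Round 5 (k=2): L=9 R=186
Round 6 (k=37): L=186 R=224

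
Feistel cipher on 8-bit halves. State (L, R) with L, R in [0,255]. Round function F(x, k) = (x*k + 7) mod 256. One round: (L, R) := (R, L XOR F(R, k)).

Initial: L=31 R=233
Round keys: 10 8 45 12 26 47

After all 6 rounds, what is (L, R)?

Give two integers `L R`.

Answer: 154 56

Derivation:
Round 1 (k=10): L=233 R=62
Round 2 (k=8): L=62 R=30
Round 3 (k=45): L=30 R=115
Round 4 (k=12): L=115 R=117
Round 5 (k=26): L=117 R=154
Round 6 (k=47): L=154 R=56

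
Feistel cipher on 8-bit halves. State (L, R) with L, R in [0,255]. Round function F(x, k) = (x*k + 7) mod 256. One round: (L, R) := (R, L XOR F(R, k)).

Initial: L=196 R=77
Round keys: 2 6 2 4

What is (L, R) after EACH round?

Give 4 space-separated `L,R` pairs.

Answer: 77,101 101,40 40,50 50,231

Derivation:
Round 1 (k=2): L=77 R=101
Round 2 (k=6): L=101 R=40
Round 3 (k=2): L=40 R=50
Round 4 (k=4): L=50 R=231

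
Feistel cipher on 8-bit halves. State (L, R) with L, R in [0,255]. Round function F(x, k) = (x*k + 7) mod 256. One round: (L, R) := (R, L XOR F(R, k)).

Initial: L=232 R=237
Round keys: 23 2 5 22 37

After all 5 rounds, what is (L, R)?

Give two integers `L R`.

Round 1 (k=23): L=237 R=186
Round 2 (k=2): L=186 R=150
Round 3 (k=5): L=150 R=79
Round 4 (k=22): L=79 R=71
Round 5 (k=37): L=71 R=5

Answer: 71 5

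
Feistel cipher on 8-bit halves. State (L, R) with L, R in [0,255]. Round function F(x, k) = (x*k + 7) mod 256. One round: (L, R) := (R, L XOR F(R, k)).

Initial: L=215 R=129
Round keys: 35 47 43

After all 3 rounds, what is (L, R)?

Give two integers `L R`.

Round 1 (k=35): L=129 R=125
Round 2 (k=47): L=125 R=123
Round 3 (k=43): L=123 R=205

Answer: 123 205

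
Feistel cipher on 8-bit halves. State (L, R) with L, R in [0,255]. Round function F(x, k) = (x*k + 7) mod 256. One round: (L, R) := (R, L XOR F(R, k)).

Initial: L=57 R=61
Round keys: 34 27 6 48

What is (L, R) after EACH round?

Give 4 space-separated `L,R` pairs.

Round 1 (k=34): L=61 R=24
Round 2 (k=27): L=24 R=178
Round 3 (k=6): L=178 R=43
Round 4 (k=48): L=43 R=165

Answer: 61,24 24,178 178,43 43,165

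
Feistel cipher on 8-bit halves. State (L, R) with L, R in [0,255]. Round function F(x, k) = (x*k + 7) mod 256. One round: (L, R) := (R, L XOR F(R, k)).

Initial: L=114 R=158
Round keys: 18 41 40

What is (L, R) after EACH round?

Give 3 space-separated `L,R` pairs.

Round 1 (k=18): L=158 R=81
Round 2 (k=41): L=81 R=158
Round 3 (k=40): L=158 R=230

Answer: 158,81 81,158 158,230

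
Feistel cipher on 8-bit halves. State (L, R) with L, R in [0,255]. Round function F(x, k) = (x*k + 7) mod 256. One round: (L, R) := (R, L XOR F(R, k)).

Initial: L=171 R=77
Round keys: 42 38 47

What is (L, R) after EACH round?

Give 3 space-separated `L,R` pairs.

Round 1 (k=42): L=77 R=2
Round 2 (k=38): L=2 R=30
Round 3 (k=47): L=30 R=139

Answer: 77,2 2,30 30,139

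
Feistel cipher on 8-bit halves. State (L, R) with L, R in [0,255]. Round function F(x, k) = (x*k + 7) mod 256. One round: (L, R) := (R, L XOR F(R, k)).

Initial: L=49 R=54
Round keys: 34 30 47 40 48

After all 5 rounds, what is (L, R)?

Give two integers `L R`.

Round 1 (k=34): L=54 R=2
Round 2 (k=30): L=2 R=117
Round 3 (k=47): L=117 R=128
Round 4 (k=40): L=128 R=114
Round 5 (k=48): L=114 R=231

Answer: 114 231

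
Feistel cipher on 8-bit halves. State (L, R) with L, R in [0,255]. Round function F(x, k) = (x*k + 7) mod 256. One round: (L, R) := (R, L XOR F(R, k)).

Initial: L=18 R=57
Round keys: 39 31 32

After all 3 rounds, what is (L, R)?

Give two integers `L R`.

Answer: 218 227

Derivation:
Round 1 (k=39): L=57 R=164
Round 2 (k=31): L=164 R=218
Round 3 (k=32): L=218 R=227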